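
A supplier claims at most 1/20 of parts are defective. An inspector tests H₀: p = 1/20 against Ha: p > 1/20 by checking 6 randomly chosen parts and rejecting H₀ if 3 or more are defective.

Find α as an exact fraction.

The significance level is the probability, assuming p = 1/20, of seeing 3 or more defectives in 6 draws.
α = 1 − P(X ≤ 2) = 1 − 6385729/6400000 = 14271/6400000.

14271/6400000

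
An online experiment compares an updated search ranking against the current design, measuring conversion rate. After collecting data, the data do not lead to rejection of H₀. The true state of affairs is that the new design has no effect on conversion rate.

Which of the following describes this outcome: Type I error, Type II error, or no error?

No error — this is a correct decision.

The conventional null hypothesis here is that the new design has no effect on conversion rate.
The test retained a true H₀ — the decision matches the true state.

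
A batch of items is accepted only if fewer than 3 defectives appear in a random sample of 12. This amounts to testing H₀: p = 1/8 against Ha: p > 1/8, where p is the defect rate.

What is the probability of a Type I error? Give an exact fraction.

12506902185/68719476736

The significance level is the probability, assuming p = 1/8, of seeing 3 or more defectives in 12 draws.
α = 1 − P(Y ≤ 2) = 1 − 56212574551/68719476736 = 12506902185/68719476736.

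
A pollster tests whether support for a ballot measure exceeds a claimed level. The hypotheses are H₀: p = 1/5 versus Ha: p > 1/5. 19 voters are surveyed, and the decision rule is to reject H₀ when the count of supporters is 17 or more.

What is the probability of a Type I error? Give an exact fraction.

The Type I error probability is α = P(S ≥ 17) computed under H₀, where S ~ Binomial(19, 1/5).
Summing C(19,j)(1/5)^j(4/5)^{19−j} for j = 17,…,19 gives 2813/19073486328125.

2813/19073486328125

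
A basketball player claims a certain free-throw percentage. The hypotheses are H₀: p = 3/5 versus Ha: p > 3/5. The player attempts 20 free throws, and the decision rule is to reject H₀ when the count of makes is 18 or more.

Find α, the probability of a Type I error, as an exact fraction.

344416814721/95367431640625

The Type I error probability is α = P(S ≥ 18) computed under H₀, where S ~ Binomial(20, 3/5).
P(S ≥ 18) = Σ_{j=18}^{20} C(20,j)·(3/5)^j·(2/5)^{20-j} = 344416814721/95367431640625.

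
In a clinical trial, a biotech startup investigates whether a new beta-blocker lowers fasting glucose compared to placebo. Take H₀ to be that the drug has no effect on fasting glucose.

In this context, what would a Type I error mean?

A Type I error would mean concluding that the drug lowers fasting glucose when in fact the drug has no effect on fasting glucose.

A Type I error is rejecting H₀ when H₀ is true.
Here that means concluding that the drug is effective when actually the drug has no effect on fasting glucose.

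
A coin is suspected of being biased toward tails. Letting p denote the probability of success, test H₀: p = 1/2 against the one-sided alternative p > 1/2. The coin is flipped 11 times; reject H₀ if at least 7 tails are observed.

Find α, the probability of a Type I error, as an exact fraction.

281/1024

α = P(reject H₀ | H₀ true) = P(Y ≥ 7 | p = 1/2), with Y ~ Binomial(11, 1/2).
Summing the upper tail: (330 + 165 + 55 + 11 + 1) / 2^11 = 562/2048 = 281/1024.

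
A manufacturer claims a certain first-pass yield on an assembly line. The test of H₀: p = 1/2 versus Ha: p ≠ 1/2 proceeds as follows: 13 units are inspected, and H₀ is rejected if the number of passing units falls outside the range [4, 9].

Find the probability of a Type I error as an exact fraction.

Under H₀, K ~ Binomial(13, 1/2); α is the probability of landing in either tail, P(K ≤ 3) + P(K ≥ 10).
The two tails are symmetric, so α = 2·(1 + 13 + 78 + 286)/2^13 = 756/8192 = 189/2048.

189/2048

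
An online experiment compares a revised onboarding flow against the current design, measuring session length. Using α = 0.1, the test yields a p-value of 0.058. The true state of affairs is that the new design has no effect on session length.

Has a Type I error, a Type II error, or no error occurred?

The conventional null hypothesis is that the new design has no effect on session length.
Since p = 0.058 < α = 0.1, H₀ is rejected.
H₀ is true (actually the new design has no effect on session length).
Rejecting a true H₀ is a Type I error.

Type I error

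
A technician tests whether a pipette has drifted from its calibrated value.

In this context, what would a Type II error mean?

A Type II error would mean concluding that the instrument is correctly calibrated (or at least failing to establish that the instrument has drifted out of calibration) when in fact the instrument has drifted out of calibration.

With the conventional null hypothesis that the instrument is correctly calibrated:
A Type II error is failing to reject H₀ when H₀ is false.
Here that means leaving the instrument in service when actually the instrument has drifted out of calibration.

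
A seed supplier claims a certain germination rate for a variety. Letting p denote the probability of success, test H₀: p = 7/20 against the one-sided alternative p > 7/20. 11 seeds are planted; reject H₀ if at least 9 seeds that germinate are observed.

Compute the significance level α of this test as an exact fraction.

Under H₀, S ~ Binomial(11, 7/20), and α = P(S ≥ 9).
Summing C(11,j)(7/20)^j(13/20)^{11−j} for j = 9,…,11 gives 83491612883/40960000000000.

83491612883/40960000000000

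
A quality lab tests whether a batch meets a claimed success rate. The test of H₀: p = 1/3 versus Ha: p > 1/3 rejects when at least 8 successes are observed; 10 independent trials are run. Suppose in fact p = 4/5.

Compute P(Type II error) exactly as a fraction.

3146489/9765625

A Type II error is failing to reject when Ha holds: with p = 4/5, β = P(X ≤ 7).
Equivalently, β = 1 − P(X ≥ 8) = 3146489/9765625.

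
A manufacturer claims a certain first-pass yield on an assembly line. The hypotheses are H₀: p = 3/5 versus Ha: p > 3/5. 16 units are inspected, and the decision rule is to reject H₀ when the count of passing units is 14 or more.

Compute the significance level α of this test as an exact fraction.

559607373/30517578125

Under H₀, S ~ Binomial(16, 3/5), and α = P(S ≥ 14).
Adding the binomial terms for j = 14 through 16 with p = 3/5 yields 559607373/30517578125.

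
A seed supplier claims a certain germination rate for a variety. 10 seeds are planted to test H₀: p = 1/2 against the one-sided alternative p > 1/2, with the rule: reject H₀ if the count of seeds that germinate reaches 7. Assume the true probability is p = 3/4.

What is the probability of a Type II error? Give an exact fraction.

58753/262144

β = P(fail to reject H₀ | Ha true) = P(K ≤ 6 | p = 3/4), K ~ Binomial(10, 3/4).
Adding the binomial probabilities P(K=0)+…+P(K=6) at p = 3/4 gives 58753/262144.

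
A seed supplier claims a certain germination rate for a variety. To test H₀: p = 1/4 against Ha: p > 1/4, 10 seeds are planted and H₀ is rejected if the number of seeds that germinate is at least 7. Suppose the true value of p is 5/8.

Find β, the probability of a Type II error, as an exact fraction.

148513581/268435456

Under the alternative p = 5/8, K ~ Binomial(10, 5/8); β is the probability the test does not reject, P(K < 7).
Equivalently, β = 1 − P(K ≥ 7) = 148513581/268435456.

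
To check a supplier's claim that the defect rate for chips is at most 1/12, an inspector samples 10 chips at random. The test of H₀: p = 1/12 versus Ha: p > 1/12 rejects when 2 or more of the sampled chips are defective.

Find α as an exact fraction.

Under H₀, X ~ Binomial(10, 1/12); the Type I error rate is P(X ≥ 2).
Via the complement, α = 1 − Σ_{j=0}^{1} C(10,j)(1/12)^j(11/12)^{10-j} = 4133487571/20639121408.

4133487571/20639121408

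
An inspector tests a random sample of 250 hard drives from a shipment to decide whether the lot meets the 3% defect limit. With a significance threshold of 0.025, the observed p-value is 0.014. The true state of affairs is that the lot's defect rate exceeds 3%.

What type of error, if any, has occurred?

Neither — the decision is correct.

The conventional null hypothesis is that the lot's defect rate is 3% (within specification).
Since p = 0.014 < α = 0.025, H₀ is rejected.
H₀ is false (actually the lot's defect rate exceeds 3%).
The decision matches the true state — no error.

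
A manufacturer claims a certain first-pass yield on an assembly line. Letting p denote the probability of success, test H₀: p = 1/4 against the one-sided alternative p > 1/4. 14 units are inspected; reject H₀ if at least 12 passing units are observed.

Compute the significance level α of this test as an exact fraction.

431/134217728

α = P(reject H₀ | H₀ true) = P(Y ≥ 12 | p = 1/4), with Y ~ Binomial(14, 1/4).
Summing C(14,j)(1/4)^j(3/4)^{14−j} for j = 12,…,14 gives 431/134217728.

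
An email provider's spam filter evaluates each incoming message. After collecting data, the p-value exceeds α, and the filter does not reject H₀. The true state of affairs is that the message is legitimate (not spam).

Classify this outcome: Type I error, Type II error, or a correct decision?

The conventional null hypothesis here is that the message is legitimate (not spam).
The test retained a true H₀ — the decision matches the true state.

No error — this is a correct decision.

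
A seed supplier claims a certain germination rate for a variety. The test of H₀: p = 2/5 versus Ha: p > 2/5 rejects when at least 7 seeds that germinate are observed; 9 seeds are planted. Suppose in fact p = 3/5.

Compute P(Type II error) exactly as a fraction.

1500416/1953125

A Type II error is failing to reject when Ha holds: with p = 3/5, β = P(S ≤ 6).
Equivalently, β = 1 − P(S ≥ 7) = 1500416/1953125.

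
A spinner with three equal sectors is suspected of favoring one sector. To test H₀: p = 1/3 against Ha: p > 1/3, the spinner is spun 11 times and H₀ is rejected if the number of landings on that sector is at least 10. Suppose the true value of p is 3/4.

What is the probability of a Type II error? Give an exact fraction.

1683809/2097152

Under the alternative p = 3/4, Y ~ Binomial(11, 3/4); β is the probability the test does not reject, P(Y < 10).
Summing C(11,j)·(3/4)^j·(1/4)^{11-j} for j = 0..9 gives 1683809/2097152.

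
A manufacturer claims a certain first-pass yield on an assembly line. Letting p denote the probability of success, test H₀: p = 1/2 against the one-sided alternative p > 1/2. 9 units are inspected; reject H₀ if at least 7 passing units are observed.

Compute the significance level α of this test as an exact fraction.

23/256

Under H₀, K ~ Binomial(9, 1/2), and α = P(K ≥ 7).
That's C(9,7) + C(9,8) + C(9,9) over 2^9, i.e. (36 + 9 + 1)/512 = 46/512 = 23/256.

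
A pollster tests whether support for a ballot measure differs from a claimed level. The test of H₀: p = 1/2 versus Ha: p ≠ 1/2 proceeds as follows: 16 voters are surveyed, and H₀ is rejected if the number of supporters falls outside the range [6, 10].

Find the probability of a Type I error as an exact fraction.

The significance level is the null-hypothesis probability of the rejection region {≤5} ∪ {≥11}.
Each tail has probability (1 + 16 + 120 + 560 + 1820 + 4368)/65536; doubling gives α = 13770/65536 = 6885/32768.

6885/32768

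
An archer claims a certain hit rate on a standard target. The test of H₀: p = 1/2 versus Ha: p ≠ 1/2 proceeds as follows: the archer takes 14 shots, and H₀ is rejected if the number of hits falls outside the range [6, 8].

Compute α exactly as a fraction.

The significance level is the null-hypothesis probability of the rejection region {≤5} ∪ {≥9}.
The two tails are symmetric, so α = 2·(1 + 14 + 91 + 364 + 1001 + 2002)/2^14 = 6946/16384 = 3473/8192.

3473/8192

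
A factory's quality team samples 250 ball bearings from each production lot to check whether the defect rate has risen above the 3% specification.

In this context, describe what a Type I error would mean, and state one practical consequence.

A Type I error would mean concluding that the lot's defect rate exceeds 3% when in fact the lot's defect rate is 3% (within specification). Consequence: an acceptable shipment is needlessly reworked at extra cost.

With the conventional null hypothesis that the lot's defect rate is 3% (within specification):
A Type I error is rejecting H₀ when H₀ is true.
Here that means rejecting the lot and scrapping or reworking it when actually the lot's defect rate is 3% (within specification).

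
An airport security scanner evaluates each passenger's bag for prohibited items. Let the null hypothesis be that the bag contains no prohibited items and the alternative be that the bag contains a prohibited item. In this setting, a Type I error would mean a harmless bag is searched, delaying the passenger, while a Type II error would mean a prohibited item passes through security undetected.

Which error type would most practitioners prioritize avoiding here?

The Type II consequence (a prohibited item passes through security undetected) is more severe than the Type I consequence (a harmless bag is searched, delaying the passenger).

Type II error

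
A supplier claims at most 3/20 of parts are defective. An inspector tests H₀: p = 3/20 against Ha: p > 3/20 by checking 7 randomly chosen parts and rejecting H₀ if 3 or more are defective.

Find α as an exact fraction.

18883881/256000000

α = P(reject H₀ | H₀ true) = P(K ≥ 3 | p = 3/20), K ~ Binomial(7, 3/20).
α = 1 − P(K ≤ 2) = 1 − 237116119/256000000 = 18883881/256000000.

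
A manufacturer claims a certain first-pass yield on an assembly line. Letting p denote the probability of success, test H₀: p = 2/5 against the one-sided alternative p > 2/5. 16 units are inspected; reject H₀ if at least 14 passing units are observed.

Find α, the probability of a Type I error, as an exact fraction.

3866624/30517578125

Under H₀, Y ~ Binomial(16, 2/5), and α = P(Y ≥ 14).
Summing C(16,j)(2/5)^j(3/5)^{16−j} for j = 14,…,16 gives 3866624/30517578125.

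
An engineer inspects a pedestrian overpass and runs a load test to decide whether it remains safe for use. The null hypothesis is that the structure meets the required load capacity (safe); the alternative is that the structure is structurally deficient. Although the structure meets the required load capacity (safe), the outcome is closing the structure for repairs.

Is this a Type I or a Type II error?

Type I error

'Closing the structure for repairs' corresponds to rejecting H₀.
H₀ was rejected but H₀ is true — a Type I error (false positive).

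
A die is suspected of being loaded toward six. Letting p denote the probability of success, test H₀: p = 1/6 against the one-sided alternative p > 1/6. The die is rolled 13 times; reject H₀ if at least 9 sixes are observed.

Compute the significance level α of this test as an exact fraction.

Under H₀, K ~ Binomial(13, 1/6), and α = P(K ≥ 9).
Summing C(13,j)(1/6)^j(5/6)^{13−j} for j = 9,…,13 gives 53849/1451188224.

53849/1451188224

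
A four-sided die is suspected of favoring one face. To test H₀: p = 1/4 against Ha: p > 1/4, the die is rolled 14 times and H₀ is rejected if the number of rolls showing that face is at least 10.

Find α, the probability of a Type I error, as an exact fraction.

α = P(reject H₀ | H₀ true) = P(S ≥ 10 | p = 1/4), with S ~ Binomial(14, 1/4).
Adding the binomial terms for j = 10 through 14 with p = 1/4 yields 91771/268435456.

91771/268435456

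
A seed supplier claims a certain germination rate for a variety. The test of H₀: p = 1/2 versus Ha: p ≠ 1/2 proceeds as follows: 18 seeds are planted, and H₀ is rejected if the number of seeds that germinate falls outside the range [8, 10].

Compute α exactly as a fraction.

The significance level is the null-hypothesis probability of the rejection region {≤7} ∪ {≥11}.
Each tail has probability (1 + 18 + 153 + 816 + 3060 + 8568 + 18564 + 31824)/262144; doubling gives α = 126008/262144 = 15751/32768.

15751/32768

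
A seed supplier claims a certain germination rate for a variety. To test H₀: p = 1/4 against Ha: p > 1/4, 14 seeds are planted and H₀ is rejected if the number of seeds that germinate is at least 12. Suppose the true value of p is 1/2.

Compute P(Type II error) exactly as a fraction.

A Type II error is failing to reject when Ha holds: with p = 1/2, β = P(Y ≤ 11).
Summing C(14,j)·(1/2)^j·(1/2)^{14-j} for j = 0..11 gives 8139/8192.

8139/8192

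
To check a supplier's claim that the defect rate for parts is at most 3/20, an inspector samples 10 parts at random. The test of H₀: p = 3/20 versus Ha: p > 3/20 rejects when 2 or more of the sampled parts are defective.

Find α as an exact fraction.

α = P(reject H₀ | H₀ true) = P(S ≥ 2 | p = 3/20), S ~ Binomial(10, 3/20).
α = 1 − P(S ≤ 1) = 1 − 5573630195359/10240000000000 = 4666369804641/10240000000000.

4666369804641/10240000000000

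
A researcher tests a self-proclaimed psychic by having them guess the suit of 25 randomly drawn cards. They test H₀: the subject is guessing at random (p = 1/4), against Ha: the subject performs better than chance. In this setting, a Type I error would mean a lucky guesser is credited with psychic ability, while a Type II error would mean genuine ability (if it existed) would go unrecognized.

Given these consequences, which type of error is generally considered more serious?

The Type I consequence (a lucky guesser is credited with psychic ability) is more severe than the Type II consequence (genuine ability (if it existed) would go unrecognized).

Type I error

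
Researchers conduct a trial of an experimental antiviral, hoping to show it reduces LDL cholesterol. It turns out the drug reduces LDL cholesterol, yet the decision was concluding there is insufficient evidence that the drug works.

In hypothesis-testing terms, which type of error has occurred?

The null hypothesis here is that the drug has no effect on LDL cholesterol.
'Concluding there is insufficient evidence that the drug works' corresponds to failing to reject H₀.
H₀ was not rejected but H₀ is false — a Type II error (false negative).

Type II error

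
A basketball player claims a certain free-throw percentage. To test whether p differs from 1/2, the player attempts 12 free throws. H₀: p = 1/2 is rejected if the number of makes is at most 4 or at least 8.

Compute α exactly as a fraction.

α = P(S ≤ 4 or S ≥ 8 | p = 1/2), S ~ Binomial(12, 1/2).
By symmetry, α = 2·P(S ≤ 4) = 2·(1 + 12 + 66 + 220 + 495)/4096 = 1588/4096 = 397/1024.

397/1024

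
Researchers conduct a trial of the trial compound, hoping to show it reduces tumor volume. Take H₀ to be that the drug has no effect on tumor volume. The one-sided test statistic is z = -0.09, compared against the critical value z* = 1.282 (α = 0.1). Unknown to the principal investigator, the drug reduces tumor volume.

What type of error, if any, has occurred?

Since z = -0.09 ≤ z* = 1.282, H₀ is not rejected.
H₀ is false (actually the drug reduces tumor volume).
Failing to reject a false H₀ is a Type II error.

Type II error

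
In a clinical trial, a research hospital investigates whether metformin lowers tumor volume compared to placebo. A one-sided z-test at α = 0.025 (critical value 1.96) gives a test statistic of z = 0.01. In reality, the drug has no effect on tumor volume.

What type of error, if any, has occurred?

The conventional null hypothesis is that the drug has no effect on tumor volume.
Since z = 0.01 ≤ z* = 1.96, H₀ is not rejected.
H₀ is true (actually the drug has no effect on tumor volume).
The decision matches the true state — no error.

No error — this is a correct decision.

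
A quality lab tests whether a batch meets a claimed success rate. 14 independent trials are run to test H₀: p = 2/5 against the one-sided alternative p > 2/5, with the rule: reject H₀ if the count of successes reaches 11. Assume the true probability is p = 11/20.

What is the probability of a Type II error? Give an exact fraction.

767413934602409223/819200000000000000

Under the alternative p = 11/20, S ~ Binomial(14, 11/20); β is the probability the test does not reject, P(S < 11).
Adding the binomial probabilities P(S=0)+…+P(S=10) at p = 11/20 gives 767413934602409223/819200000000000000.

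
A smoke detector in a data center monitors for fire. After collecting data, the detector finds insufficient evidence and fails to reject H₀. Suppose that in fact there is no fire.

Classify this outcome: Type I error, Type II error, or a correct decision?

The conventional null hypothesis here is that there is no fire.
The test retained a true H₀ — the decision matches the true state.

No error (correct decision).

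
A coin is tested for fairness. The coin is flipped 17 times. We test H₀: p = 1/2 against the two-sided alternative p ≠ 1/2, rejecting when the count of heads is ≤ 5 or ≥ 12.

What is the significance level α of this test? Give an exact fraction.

4701/32768

The significance level is the null-hypothesis probability of the rejection region {≤5} ∪ {≥12}.
By symmetry, α = 2·P(Y ≤ 5) = 2·(1 + 17 + 136 + 680 + 2380 + 6188)/131072 = 18804/131072 = 4701/32768.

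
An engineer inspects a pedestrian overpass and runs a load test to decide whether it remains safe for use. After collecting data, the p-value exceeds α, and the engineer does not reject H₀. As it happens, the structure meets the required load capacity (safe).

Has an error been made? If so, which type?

The conventional null hypothesis here is that the structure meets the required load capacity (safe).
The test retained a true H₀ — the decision matches the true state.

Neither — the decision is correct.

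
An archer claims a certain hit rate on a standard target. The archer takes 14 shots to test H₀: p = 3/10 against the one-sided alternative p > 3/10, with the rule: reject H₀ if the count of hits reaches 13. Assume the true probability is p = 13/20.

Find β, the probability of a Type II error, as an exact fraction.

1604780863168259917/1638400000000000000

β = P(fail to reject H₀ | Ha true) = P(Y ≤ 12 | p = 13/20), Y ~ Binomial(14, 13/20).
Equivalently, β = 1 − P(Y ≥ 13) = 1604780863168259917/1638400000000000000.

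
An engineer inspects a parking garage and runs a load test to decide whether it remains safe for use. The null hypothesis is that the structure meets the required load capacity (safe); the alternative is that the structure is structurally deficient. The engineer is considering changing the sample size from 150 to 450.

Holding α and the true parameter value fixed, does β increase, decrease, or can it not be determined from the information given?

It decreases.

A larger sample reduces the standard error, pulling the sampling distribution under Ha further from the non-rejection region.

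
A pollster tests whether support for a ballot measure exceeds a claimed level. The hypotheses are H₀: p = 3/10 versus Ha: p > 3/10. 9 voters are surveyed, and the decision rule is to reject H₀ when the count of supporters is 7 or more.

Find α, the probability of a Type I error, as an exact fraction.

α = P(reject H₀ | H₀ true) = P(K ≥ 7 | p = 3/10), with K ~ Binomial(9, 3/10).
P(K ≥ 7) = Σ_{j=7}^{9} C(9,j)·(3/10)^j·(7/10)^{9-j} = 2145447/500000000.

2145447/500000000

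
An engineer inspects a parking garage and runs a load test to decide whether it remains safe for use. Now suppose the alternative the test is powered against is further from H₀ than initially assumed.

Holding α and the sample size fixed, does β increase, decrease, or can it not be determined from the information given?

It decreases.

A bigger departure from H₀ is easier for the test to detect, so it fails to reject less often.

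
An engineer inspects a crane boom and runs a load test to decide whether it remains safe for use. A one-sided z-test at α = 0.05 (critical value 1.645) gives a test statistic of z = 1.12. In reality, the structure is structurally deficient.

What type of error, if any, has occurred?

The conventional null hypothesis is that the structure meets the required load capacity (safe).
Since z = 1.12 ≤ z* = 1.645, H₀ is not rejected.
H₀ is false (actually the structure is structurally deficient).
Failing to reject a false H₀ is a Type II error.

Type II error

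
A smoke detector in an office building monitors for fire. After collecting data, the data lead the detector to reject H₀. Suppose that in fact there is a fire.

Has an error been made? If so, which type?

No error (correct decision).

The conventional null hypothesis here is that there is no fire.
The test rejected a false H₀ — the decision matches the true state.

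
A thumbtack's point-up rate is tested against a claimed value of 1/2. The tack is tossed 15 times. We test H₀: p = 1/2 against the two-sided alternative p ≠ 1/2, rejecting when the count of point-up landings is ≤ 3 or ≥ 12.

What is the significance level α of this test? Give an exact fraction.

The significance level is the null-hypothesis probability of the rejection region {≤3} ∪ {≥12}.
Each tail has probability (1 + 15 + 105 + 455)/32768; doubling gives α = 1152/32768 = 9/256.

9/256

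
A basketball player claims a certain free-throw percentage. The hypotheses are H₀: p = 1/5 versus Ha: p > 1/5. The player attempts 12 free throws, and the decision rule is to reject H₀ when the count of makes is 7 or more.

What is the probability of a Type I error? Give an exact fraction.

The Type I error probability is α = P(S ≥ 7) computed under H₀, where S ~ Binomial(12, 1/5).
P(S ≥ 7) = Σ_{j=7}^{12} C(12,j)·(1/5)^j·(4/5)^{12-j} = 952913/244140625.

952913/244140625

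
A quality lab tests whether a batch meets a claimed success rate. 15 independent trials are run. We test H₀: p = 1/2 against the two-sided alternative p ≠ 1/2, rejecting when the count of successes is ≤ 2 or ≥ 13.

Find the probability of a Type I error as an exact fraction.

121/16384

The significance level is the null-hypothesis probability of the rejection region {≤2} ∪ {≥13}.
By symmetry, α = 2·P(X ≤ 2) = 2·(1 + 15 + 105)/32768 = 242/32768 = 121/16384.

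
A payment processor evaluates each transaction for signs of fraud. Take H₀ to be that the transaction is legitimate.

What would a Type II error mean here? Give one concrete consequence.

A Type II error would mean concluding that the transaction is legitimate (or at least failing to establish that the transaction is fraudulent) when in fact the transaction is fraudulent. Consequence: a fraudulent charge goes through and the bank absorbs the loss.

A Type II error is failing to reject H₀ when H₀ is false.
Here that means approving the transaction when actually the transaction is fraudulent.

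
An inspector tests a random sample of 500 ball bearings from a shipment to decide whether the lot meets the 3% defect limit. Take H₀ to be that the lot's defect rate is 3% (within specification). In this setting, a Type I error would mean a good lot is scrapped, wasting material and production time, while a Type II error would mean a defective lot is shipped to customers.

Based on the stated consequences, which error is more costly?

Type II error

The Type II consequence (a defective lot is shipped to customers) is more severe than the Type I consequence (a good lot is scrapped, wasting material and production time).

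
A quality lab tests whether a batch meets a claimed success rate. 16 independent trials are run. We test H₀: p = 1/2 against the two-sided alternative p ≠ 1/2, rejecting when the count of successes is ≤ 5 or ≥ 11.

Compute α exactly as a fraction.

6885/32768

Under H₀, Y ~ Binomial(16, 1/2); α is the probability of landing in either tail, P(Y ≤ 5) + P(Y ≥ 11).
Each tail has probability (1 + 16 + 120 + 560 + 1820 + 4368)/65536; doubling gives α = 13770/65536 = 6885/32768.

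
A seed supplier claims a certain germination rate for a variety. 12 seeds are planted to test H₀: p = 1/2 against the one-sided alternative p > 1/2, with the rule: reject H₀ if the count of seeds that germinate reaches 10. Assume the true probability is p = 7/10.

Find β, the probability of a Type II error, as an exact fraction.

β = P(fail to reject H₀ | Ha true) = P(K ≤ 9 | p = 7/10), K ~ Binomial(12, 7/10).
Adding the binomial probabilities P(K=0)+…+P(K=9) at p = 7/10 gives 149436930429/200000000000.

149436930429/200000000000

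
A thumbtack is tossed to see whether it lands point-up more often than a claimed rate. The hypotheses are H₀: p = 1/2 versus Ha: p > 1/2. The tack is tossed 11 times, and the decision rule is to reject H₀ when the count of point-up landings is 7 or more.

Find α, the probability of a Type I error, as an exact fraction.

Under H₀, Y ~ Binomial(11, 1/2), and α = P(Y ≥ 7).
P(Y ≥ 7) = [C(11,7) + C(11,8) + C(11,9) + C(11,10) + C(11,11)] / 2^11 = (330 + 165 + 55 + 11 + 1) / 2048 = 562/2048 = 281/1024.

281/1024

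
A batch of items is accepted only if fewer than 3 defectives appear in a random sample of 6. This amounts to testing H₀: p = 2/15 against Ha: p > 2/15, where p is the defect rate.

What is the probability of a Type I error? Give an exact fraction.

Under H₀, Y ~ Binomial(6, 2/15); the Type I error rate is P(Y ≥ 3).
α = 1 − P(Y ≤ 2) = 1 − 2199197/2278125 = 78928/2278125.

78928/2278125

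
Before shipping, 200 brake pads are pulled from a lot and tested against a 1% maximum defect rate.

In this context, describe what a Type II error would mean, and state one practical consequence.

A Type II error would mean concluding that the lot's defect rate is 1% (within specification) (or at least failing to establish that the lot's defect rate exceeds 1%) when in fact the lot's defect rate exceeds 1%. Consequence: defective units reach the field, triggering recalls or failures.

With the conventional null hypothesis that the lot's defect rate is 1% (within specification):
A Type II error is failing to reject H₀ when H₀ is false.
Here that means accepting the lot and shipping it when actually the lot's defect rate exceeds 1%.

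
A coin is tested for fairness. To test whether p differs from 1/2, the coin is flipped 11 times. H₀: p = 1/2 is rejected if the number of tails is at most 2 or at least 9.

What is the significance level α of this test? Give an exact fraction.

67/1024

The significance level is the null-hypothesis probability of the rejection region {≤2} ∪ {≥9}.
The two tails are symmetric, so α = 2·(1 + 11 + 55)/2^11 = 134/2048 = 67/1024.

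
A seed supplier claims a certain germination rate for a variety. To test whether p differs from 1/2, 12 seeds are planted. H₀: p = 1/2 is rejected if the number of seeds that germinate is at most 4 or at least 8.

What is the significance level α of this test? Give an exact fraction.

The significance level is the null-hypothesis probability of the rejection region {≤4} ∪ {≥8}.
The two tails are symmetric, so α = 2·(1 + 12 + 66 + 220 + 495)/2^12 = 1588/4096 = 397/1024.

397/1024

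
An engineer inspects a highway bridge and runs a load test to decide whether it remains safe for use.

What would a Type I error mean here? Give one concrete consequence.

With the conventional null hypothesis that the structure meets the required load capacity (safe):
A Type I error is rejecting H₀ when H₀ is true.
Here that means closing the structure for repairs when actually the structure meets the required load capacity (safe).

A Type I error would mean concluding that the structure is structurally deficient when in fact the structure meets the required load capacity (safe). Consequence: a sound structure is closed unnecessarily, at significant cost and disruption.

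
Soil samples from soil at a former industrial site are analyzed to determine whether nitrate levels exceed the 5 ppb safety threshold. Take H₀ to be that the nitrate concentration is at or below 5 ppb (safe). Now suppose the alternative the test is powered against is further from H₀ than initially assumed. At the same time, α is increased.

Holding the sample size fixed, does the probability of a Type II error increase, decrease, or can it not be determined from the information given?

It decreases.

The further the true parameter sits from the null value, the more of the Ha sampling distribution falls in the rejection region. Relaxing α lowers the evidence threshold; under Ha, outcomes that previously fell short now trigger rejection. Both changes push β in the same direction.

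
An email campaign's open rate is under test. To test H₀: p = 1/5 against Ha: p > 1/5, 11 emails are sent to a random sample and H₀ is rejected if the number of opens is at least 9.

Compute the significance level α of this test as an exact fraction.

α = P(reject H₀ | H₀ true) = P(K ≥ 9 | p = 1/5), with K ~ Binomial(11, 1/5).
P(K ≥ 9) = Σ_{j=9}^{11} C(11,j)·(1/5)^j·(4/5)^{11-j} = 37/1953125.

37/1953125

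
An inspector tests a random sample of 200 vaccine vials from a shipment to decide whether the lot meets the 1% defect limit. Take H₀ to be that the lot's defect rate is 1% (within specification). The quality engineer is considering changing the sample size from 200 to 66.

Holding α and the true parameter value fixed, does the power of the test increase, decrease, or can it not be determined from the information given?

It decreases.

With less data the test statistic is noisier; under Ha, more outcomes land inside the acceptance region.
Since power = 1 − β and β increases, power decreases.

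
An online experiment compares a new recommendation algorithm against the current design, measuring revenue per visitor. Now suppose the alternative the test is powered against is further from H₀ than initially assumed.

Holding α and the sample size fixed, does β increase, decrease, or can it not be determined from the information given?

It decreases.

A bigger departure from H₀ is easier for the test to detect, so it fails to reject less often.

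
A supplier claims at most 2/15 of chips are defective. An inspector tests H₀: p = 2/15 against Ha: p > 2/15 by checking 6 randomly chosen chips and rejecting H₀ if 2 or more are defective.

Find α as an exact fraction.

84332/455625

α = P(reject H₀ | H₀ true) = P(K ≥ 2 | p = 2/15), K ~ Binomial(6, 2/15).
Via the complement, α = 1 − Σ_{j=0}^{1} C(6,j)(2/15)^j(13/15)^{6-j} = 84332/455625.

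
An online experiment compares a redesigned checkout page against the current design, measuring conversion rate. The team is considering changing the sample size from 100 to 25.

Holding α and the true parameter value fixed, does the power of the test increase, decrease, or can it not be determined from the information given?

With less data the test statistic is noisier; under Ha, more outcomes land inside the acceptance region.
Since power = 1 − β and β increases, power decreases.

It decreases.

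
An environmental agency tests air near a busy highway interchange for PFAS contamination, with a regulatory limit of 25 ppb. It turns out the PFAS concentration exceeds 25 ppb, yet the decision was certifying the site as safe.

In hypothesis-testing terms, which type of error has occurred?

Type II error

The null hypothesis here is that the PFAS concentration is at or below 25 ppb (safe).
'Certifying the site as safe' corresponds to failing to reject H₀.
H₀ was not rejected but H₀ is false — a Type II error (false negative).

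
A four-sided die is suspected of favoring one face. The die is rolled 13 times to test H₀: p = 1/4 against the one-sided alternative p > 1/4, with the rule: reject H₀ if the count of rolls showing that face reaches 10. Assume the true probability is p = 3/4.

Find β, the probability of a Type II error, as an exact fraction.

3487541/8388608

Under the alternative p = 3/4, K ~ Binomial(13, 3/4); β is the probability the test does not reject, P(K < 10).
Adding the binomial probabilities P(K=0)+…+P(K=9) at p = 3/4 gives 3487541/8388608.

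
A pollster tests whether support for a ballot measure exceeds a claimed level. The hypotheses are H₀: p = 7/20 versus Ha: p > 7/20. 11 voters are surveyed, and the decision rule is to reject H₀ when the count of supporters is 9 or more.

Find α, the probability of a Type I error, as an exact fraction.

83491612883/40960000000000

α = P(reject H₀ | H₀ true) = P(K ≥ 9 | p = 7/20), with K ~ Binomial(11, 7/20).
P(K ≥ 9) = Σ_{j=9}^{11} C(11,j)·(7/20)^j·(13/20)^{11-j} = 83491612883/40960000000000.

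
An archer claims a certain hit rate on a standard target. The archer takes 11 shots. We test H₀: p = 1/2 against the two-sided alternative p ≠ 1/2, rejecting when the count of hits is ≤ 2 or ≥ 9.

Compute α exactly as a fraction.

67/1024

The significance level is the null-hypothesis probability of the rejection region {≤2} ∪ {≥9}.
Each tail has probability (1 + 11 + 55)/2048; doubling gives α = 134/2048 = 67/1024.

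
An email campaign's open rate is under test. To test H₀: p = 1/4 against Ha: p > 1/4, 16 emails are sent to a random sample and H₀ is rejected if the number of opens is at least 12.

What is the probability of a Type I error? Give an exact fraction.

163669/4294967296

The Type I error probability is α = P(K ≥ 12) computed under H₀, where K ~ Binomial(16, 1/4).
Adding the binomial terms for j = 12 through 16 with p = 1/4 yields 163669/4294967296.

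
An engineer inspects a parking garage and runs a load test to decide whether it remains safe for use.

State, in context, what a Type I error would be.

A Type I error would mean concluding that the structure is structurally deficient when in fact the structure meets the required load capacity (safe).

With the conventional null hypothesis that the structure meets the required load capacity (safe):
A Type I error is rejecting H₀ when H₀ is true.
Here that means closing the structure for repairs when actually the structure meets the required load capacity (safe).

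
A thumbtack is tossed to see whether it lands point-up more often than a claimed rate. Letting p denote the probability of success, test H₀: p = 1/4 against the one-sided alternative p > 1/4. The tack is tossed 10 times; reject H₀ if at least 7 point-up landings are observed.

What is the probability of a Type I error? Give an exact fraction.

919/262144

Under H₀, K ~ Binomial(10, 1/4), and α = P(K ≥ 7).
P(K ≥ 7) = Σ_{j=7}^{10} C(10,j)·(1/4)^j·(3/4)^{10-j} = 919/262144.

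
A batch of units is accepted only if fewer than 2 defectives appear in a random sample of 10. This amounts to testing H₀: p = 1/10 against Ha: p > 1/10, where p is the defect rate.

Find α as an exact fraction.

2639010709/10000000000

α = P(reject H₀ | H₀ true) = P(Y ≥ 2 | p = 1/10), Y ~ Binomial(10, 1/10).
Via the complement, α = 1 − Σ_{j=0}^{1} C(10,j)(1/10)^j(9/10)^{10-j} = 2639010709/10000000000.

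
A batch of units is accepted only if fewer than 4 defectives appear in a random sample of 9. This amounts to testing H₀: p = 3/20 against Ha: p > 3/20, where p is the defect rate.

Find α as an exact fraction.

Under H₀, X ~ Binomial(9, 3/20); the Type I error rate is P(X ≥ 4).
Computing the lower-tail complement: 1 − 123656765987/128000000000 = 4343234013/128000000000.

4343234013/128000000000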